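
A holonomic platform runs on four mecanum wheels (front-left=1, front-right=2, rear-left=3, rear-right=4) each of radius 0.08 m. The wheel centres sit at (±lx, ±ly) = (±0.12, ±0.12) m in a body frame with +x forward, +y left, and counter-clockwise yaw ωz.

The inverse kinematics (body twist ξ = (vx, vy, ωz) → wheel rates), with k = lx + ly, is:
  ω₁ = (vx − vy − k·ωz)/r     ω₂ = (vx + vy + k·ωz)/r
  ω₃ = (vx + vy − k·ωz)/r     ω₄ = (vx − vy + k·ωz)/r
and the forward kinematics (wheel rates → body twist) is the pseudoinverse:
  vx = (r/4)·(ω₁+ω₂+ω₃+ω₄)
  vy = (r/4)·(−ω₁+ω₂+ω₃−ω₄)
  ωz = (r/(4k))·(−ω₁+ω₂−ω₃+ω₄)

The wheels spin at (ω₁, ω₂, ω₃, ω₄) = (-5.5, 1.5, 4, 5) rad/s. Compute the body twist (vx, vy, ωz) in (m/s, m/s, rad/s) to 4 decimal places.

k = lx + ly = 0.12 + 0.12 = 0.2400
ω₁+ω₂+ω₃+ω₄ = 5.0000  →  vx = (0.08/4)·5.0000 = 0.1000
−ω₁+ω₂+ω₃−ω₄ = 6.0000  →  vy = (0.08/4)·6.0000 = 0.1200
−ω₁+ω₂−ω₃+ω₄ = 8.0000  →  ωz = (0.08/0.9600)·8.0000 = 0.6667

(0.1000, 0.1200, 0.6667)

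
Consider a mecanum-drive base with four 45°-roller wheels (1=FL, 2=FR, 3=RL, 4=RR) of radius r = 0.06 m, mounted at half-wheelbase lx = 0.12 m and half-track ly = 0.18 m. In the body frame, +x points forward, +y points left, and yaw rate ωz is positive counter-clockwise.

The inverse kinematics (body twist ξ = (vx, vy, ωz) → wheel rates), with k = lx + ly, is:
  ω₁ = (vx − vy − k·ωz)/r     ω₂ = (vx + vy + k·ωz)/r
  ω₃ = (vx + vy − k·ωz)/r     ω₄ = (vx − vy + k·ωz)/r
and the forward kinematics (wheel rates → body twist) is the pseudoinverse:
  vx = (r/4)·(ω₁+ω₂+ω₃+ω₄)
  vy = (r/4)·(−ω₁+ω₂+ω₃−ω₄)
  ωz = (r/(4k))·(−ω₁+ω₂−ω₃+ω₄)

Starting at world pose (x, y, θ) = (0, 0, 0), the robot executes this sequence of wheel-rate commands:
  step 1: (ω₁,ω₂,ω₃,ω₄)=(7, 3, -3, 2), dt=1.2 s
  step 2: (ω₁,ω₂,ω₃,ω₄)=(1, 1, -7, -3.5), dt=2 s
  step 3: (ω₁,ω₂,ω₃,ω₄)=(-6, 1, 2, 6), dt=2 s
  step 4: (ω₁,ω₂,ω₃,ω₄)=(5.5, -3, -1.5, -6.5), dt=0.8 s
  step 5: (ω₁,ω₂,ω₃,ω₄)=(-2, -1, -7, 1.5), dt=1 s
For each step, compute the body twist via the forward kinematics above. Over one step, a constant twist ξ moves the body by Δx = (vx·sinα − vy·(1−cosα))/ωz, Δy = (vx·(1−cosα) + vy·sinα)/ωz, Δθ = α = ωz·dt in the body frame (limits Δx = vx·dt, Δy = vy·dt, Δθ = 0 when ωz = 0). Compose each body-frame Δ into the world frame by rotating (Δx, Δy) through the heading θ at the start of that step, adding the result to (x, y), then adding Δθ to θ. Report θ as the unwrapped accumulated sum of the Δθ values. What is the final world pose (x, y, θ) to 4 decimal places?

(0.0007, -0.4314, 1.4450)

step 1: ξ=(vx,vy,ωz)=(0.1350, -0.1350, 0.0500), dt=1.2 → body Δ=(0.1668, -0.1570, 0.0600) → world pose (0.1668, -0.1570, 0.0600)
step 2: ξ=(vx,vy,ωz)=(-0.1275, -0.0525, 0.1750), dt=2.0 → body Δ=(-0.2316, -0.1470, 0.3500) → world pose (-0.0556, -0.3177, 0.4100)
step 3: ξ=(vx,vy,ωz)=(0.0450, 0.0450, 0.5500), dt=2.0 → body Δ=(0.0282, 0.1176, 1.1000) → world pose (-0.0767, -0.1986, 1.5100)
step 4: ξ=(vx,vy,ωz)=(-0.0825, -0.0525, -0.6750), dt=0.8 → body Δ=(-0.0739, -0.0226, -0.5400) → world pose (-0.0586, -0.2737, 0.9700)
step 5: ξ=(vx,vy,ωz)=(-0.1275, -0.1125, 0.4750), dt=1.0 → body Δ=(-0.0965, -0.1380, 0.4750) → world pose (0.0007, -0.4314, 1.4450)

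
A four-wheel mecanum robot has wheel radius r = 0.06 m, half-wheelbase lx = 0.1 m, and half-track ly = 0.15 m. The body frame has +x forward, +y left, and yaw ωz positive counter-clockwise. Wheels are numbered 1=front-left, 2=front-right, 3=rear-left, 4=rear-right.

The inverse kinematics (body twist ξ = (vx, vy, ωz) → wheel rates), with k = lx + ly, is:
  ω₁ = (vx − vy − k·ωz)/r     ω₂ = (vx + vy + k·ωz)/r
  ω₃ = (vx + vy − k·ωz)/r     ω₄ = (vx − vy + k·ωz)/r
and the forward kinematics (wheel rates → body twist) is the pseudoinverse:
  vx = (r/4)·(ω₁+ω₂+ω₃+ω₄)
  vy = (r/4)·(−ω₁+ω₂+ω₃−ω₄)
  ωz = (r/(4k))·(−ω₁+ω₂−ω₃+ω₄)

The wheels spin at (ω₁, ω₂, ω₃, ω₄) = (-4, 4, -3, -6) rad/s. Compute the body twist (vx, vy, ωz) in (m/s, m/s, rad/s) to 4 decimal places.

(-0.1350, 0.1650, 0.3000)

k = lx + ly = 0.1 + 0.15 = 0.2500
ω₁+ω₂+ω₃+ω₄ = -9.0000  →  vx = (0.06/4)·-9.0000 = -0.1350
−ω₁+ω₂+ω₃−ω₄ = 11.0000  →  vy = (0.06/4)·11.0000 = 0.1650
−ω₁+ω₂−ω₃+ω₄ = 5.0000  →  ωz = (0.06/1.0000)·5.0000 = 0.3000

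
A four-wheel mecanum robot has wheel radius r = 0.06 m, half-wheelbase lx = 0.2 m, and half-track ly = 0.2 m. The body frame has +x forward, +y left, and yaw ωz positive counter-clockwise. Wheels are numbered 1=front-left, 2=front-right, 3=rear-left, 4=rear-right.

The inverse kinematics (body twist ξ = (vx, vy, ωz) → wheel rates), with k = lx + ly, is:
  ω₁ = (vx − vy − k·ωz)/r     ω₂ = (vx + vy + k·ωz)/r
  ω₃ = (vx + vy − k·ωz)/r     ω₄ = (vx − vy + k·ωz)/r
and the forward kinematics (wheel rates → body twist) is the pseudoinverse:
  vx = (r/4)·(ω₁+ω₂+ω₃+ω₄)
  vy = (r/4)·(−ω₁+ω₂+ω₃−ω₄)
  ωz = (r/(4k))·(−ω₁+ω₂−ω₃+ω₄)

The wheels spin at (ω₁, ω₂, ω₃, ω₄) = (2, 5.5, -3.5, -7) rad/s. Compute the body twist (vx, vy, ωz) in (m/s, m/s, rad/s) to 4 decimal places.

k = lx + ly = 0.2 + 0.2 = 0.4000
ω₁+ω₂+ω₃+ω₄ = -3.0000  →  vx = (0.06/4)·-3.0000 = -0.0450
−ω₁+ω₂+ω₃−ω₄ = 7.0000  →  vy = (0.06/4)·7.0000 = 0.1050
−ω₁+ω₂−ω₃+ω₄ = 0.0000  →  ωz = (0.06/1.6000)·0.0000 = 0.0000

(-0.0450, 0.1050, 0.0000)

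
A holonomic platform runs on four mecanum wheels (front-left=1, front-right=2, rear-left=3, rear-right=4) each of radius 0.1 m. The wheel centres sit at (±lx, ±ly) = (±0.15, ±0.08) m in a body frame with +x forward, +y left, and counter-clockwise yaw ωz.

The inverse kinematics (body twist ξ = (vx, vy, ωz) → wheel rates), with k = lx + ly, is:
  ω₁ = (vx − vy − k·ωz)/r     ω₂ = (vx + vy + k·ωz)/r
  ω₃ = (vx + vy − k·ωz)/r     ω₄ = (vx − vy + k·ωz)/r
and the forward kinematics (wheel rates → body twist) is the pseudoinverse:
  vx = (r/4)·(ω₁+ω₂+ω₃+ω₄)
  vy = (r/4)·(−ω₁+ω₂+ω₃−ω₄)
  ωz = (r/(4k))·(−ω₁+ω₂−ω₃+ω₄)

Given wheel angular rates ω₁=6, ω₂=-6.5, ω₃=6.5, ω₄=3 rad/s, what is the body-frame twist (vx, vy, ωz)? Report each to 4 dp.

k = lx + ly = 0.15 + 0.08 = 0.2300
ω₁+ω₂+ω₃+ω₄ = 9.0000  →  vx = (0.1/4)·9.0000 = 0.2250
−ω₁+ω₂+ω₃−ω₄ = -9.0000  →  vy = (0.1/4)·-9.0000 = -0.2250
−ω₁+ω₂−ω₃+ω₄ = -16.0000  →  ωz = (0.1/0.9200)·-16.0000 = -1.7391

(0.2250, -0.2250, -1.7391)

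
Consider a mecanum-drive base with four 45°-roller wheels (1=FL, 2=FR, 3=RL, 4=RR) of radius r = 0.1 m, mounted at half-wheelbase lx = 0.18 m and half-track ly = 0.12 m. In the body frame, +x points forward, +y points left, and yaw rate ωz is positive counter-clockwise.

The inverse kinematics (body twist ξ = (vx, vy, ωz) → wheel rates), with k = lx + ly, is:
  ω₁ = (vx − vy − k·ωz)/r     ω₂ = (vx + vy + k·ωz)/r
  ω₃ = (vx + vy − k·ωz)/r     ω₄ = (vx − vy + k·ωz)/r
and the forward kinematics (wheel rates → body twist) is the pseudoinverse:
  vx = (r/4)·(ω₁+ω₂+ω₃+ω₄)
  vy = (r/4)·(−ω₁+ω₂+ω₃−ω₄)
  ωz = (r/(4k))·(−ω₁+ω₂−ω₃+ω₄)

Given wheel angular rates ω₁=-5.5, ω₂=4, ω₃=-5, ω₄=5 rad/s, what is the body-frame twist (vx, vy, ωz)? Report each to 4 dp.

(-0.0375, -0.0125, 1.6250)

k = lx + ly = 0.18 + 0.12 = 0.3000
ω₁+ω₂+ω₃+ω₄ = -1.5000  →  vx = (0.1/4)·-1.5000 = -0.0375
−ω₁+ω₂+ω₃−ω₄ = -0.5000  →  vy = (0.1/4)·-0.5000 = -0.0125
−ω₁+ω₂−ω₃+ω₄ = 19.5000  →  ωz = (0.1/1.2000)·19.5000 = 1.6250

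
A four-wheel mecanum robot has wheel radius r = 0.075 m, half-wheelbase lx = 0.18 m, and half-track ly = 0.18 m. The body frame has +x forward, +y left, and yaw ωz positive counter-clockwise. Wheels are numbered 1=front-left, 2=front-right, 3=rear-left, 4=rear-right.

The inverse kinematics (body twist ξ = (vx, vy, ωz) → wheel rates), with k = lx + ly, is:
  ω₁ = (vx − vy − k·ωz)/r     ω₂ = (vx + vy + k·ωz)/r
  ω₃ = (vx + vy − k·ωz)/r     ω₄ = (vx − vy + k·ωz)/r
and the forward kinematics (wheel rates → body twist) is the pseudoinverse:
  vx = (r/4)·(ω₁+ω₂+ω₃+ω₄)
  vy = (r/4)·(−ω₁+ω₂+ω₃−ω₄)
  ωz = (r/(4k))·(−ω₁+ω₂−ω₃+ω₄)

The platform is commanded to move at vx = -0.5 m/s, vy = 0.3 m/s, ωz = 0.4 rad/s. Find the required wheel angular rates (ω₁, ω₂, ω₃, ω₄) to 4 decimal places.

k = lx + ly = 0.18 + 0.18 = 0.3600;  k·ωz = 0.3600·0.4 = 0.1440
ω₁ (FL) = (vx − vy − k·ωz)/r = -0.9440/0.075 = -12.5867
ω₂ (FR) = (vx + vy + k·ωz)/r = -0.0560/0.075 = -0.7467
ω₃ (RL) = (vx + vy − k·ωz)/r = -0.3440/0.075 = -4.5867
ω₄ (RR) = (vx − vy + k·ωz)/r = -0.6560/0.075 = -8.7467

(-12.5867, -0.7467, -4.5867, -8.7467)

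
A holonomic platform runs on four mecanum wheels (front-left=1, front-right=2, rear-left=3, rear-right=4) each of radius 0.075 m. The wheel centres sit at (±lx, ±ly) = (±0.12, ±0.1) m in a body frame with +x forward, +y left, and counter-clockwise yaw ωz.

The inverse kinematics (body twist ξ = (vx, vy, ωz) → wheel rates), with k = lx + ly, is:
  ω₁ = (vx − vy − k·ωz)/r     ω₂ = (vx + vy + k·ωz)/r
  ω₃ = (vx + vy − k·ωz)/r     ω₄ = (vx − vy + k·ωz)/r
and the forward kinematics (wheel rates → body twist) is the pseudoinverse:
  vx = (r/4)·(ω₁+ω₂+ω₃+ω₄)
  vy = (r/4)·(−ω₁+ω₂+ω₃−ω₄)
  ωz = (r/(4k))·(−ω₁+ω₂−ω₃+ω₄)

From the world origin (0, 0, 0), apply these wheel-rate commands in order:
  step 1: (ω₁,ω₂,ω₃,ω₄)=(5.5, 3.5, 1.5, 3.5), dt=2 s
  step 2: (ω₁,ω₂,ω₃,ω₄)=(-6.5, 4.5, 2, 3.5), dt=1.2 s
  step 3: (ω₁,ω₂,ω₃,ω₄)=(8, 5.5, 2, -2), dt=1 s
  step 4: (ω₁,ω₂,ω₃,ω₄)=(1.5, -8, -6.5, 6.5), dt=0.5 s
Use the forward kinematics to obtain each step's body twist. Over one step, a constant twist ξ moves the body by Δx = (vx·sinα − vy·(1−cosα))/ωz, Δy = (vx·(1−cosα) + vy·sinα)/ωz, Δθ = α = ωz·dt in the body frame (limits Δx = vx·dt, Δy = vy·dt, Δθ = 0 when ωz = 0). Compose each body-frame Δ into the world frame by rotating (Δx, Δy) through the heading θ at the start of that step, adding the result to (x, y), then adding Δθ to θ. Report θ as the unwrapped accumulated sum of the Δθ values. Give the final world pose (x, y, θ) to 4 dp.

step 1: ξ=(vx,vy,ωz)=(0.2625, -0.0750, 0.0000), dt=2.0 → body Δ=(0.5250, -0.1500, 0.0000) → world pose (0.5250, -0.1500, 0.0000)
step 2: ξ=(vx,vy,ωz)=(0.0656, 0.1781, 1.0653), dt=1.2 → body Δ=(-0.0600, 0.2039, 1.2784) → world pose (0.4650, 0.0539, 1.2784)
step 3: ξ=(vx,vy,ωz)=(0.2531, 0.0281, -0.5540), dt=1.0 → body Δ=(0.2480, -0.0416, -0.5540) → world pose (0.5763, 0.2794, 0.7244)
step 4: ξ=(vx,vy,ωz)=(-0.1219, -0.4219, 0.2983), dt=0.5 → body Δ=(-0.0450, -0.2147, 0.1491) → world pose (0.6849, 0.0888, 0.8736)

(0.6849, 0.0888, 0.8736)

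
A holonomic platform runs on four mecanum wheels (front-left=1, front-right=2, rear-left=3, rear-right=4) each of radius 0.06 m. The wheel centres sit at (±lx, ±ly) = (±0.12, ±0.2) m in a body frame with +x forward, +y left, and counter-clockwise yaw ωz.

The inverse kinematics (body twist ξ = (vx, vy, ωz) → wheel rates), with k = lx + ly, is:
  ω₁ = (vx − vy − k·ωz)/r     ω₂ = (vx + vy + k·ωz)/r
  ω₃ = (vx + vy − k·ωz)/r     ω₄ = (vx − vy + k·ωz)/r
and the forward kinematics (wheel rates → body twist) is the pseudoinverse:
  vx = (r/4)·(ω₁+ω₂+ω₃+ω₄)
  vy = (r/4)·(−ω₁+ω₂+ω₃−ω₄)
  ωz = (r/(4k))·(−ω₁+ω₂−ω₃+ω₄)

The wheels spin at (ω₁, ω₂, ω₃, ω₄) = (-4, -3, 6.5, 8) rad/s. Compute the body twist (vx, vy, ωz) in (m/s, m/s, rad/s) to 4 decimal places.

k = lx + ly = 0.12 + 0.2 = 0.3200
ω₁+ω₂+ω₃+ω₄ = 7.5000  →  vx = (0.06/4)·7.5000 = 0.1125
−ω₁+ω₂+ω₃−ω₄ = -0.5000  →  vy = (0.06/4)·-0.5000 = -0.0075
−ω₁+ω₂−ω₃+ω₄ = 2.5000  →  ωz = (0.06/1.2800)·2.5000 = 0.1172

(0.1125, -0.0075, 0.1172)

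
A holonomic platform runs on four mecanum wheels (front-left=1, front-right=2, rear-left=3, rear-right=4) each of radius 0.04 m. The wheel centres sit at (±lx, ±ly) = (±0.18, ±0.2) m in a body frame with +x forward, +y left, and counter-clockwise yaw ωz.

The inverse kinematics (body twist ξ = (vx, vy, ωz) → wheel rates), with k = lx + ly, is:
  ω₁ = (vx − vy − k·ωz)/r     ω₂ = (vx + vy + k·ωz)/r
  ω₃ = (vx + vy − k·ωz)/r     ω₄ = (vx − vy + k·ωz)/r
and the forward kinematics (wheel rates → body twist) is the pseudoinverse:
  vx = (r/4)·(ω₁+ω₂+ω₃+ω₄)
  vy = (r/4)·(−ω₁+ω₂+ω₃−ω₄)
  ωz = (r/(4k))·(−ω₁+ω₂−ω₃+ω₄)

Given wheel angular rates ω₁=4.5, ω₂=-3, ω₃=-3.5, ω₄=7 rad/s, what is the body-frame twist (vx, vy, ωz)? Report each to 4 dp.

(0.0500, -0.1800, 0.0789)

k = lx + ly = 0.18 + 0.2 = 0.3800
ω₁+ω₂+ω₃+ω₄ = 5.0000  →  vx = (0.04/4)·5.0000 = 0.0500
−ω₁+ω₂+ω₃−ω₄ = -18.0000  →  vy = (0.04/4)·-18.0000 = -0.1800
−ω₁+ω₂−ω₃+ω₄ = 3.0000  →  ωz = (0.04/1.5200)·3.0000 = 0.0789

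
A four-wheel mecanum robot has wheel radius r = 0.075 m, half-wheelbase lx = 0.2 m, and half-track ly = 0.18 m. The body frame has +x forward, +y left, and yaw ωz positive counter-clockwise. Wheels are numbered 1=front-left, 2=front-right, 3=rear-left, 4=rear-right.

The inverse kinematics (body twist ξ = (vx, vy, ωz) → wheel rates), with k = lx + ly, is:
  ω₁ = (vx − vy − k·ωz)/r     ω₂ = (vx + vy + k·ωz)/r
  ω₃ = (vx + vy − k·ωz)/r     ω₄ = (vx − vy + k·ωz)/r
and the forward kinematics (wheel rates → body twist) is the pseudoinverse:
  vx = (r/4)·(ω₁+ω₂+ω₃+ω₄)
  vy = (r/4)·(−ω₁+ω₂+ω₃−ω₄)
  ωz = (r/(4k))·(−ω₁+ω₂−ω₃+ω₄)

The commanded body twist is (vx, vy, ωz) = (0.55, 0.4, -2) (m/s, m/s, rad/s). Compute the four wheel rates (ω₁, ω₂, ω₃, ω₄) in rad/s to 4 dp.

(12.1333, 2.5333, 22.8000, -8.1333)

k = lx + ly = 0.2 + 0.18 = 0.3800;  k·ωz = 0.3800·-2 = -0.7600
ω₁ (FL) = (vx − vy − k·ωz)/r = 0.9100/0.075 = 12.1333
ω₂ (FR) = (vx + vy + k·ωz)/r = 0.1900/0.075 = 2.5333
ω₃ (RL) = (vx + vy − k·ωz)/r = 1.7100/0.075 = 22.8000
ω₄ (RR) = (vx − vy + k·ωz)/r = -0.6100/0.075 = -8.1333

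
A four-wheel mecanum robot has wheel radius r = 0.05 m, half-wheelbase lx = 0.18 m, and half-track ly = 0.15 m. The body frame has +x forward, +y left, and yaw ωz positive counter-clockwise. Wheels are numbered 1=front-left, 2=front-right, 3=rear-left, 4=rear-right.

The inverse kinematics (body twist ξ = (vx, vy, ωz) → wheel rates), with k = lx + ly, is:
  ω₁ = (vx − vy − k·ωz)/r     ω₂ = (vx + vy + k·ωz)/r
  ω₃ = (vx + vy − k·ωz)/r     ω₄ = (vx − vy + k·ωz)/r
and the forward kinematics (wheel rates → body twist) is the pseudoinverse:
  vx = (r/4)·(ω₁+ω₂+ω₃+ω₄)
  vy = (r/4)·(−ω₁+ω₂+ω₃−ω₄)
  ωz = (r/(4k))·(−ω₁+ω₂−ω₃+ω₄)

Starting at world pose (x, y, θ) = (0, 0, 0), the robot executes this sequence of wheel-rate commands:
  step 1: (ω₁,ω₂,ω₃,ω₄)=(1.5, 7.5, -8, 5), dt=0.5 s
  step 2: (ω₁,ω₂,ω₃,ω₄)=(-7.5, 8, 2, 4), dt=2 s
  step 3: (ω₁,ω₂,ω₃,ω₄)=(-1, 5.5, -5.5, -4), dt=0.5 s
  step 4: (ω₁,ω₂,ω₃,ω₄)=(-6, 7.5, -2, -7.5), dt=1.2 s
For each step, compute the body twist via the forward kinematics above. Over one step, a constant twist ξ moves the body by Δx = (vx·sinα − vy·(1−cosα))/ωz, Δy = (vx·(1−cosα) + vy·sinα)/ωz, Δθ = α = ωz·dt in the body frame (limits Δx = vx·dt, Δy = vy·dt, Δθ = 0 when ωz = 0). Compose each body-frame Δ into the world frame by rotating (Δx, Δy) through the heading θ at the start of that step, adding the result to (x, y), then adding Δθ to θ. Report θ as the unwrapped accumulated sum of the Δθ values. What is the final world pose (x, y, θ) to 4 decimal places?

step 1: ξ=(vx,vy,ωz)=(0.0750, -0.0875, 0.7197), dt=0.5 → body Δ=(0.0445, -0.0361, 0.3598) → world pose (0.0445, -0.0361, 0.3598)
step 2: ξ=(vx,vy,ωz)=(0.0813, 0.1688, 0.6629), dt=2.0 → body Δ=(-0.0739, 0.3398, 1.3258) → world pose (-0.1443, 0.2559, 1.6856)
step 3: ξ=(vx,vy,ωz)=(-0.0625, 0.0625, 0.3030), dt=0.5 → body Δ=(-0.0335, 0.0288, 0.1515) → world pose (-0.1691, 0.2193, 1.8371)
step 4: ξ=(vx,vy,ωz)=(-0.1000, 0.2375, 0.3030), dt=1.2 → body Δ=(-0.1686, 0.2572, 0.3636) → world pose (-0.3728, -0.0111, 2.2008)

(-0.3728, -0.0111, 2.2008)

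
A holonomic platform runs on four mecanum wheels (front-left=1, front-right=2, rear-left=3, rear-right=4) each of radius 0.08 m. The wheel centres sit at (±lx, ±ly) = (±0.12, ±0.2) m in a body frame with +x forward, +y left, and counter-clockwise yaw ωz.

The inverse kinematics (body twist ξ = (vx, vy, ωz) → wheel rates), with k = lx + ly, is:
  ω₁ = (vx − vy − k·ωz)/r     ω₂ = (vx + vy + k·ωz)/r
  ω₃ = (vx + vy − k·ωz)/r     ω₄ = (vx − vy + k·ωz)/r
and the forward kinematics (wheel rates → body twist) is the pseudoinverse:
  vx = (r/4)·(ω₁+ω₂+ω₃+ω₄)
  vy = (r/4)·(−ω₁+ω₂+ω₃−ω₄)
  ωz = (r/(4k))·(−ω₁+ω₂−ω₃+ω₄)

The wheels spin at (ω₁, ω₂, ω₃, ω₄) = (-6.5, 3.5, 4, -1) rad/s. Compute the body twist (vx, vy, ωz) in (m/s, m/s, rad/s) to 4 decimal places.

k = lx + ly = 0.12 + 0.2 = 0.3200
ω₁+ω₂+ω₃+ω₄ = 0.0000  →  vx = (0.08/4)·0.0000 = 0.0000
−ω₁+ω₂+ω₃−ω₄ = 15.0000  →  vy = (0.08/4)·15.0000 = 0.3000
−ω₁+ω₂−ω₃+ω₄ = 5.0000  →  ωz = (0.08/1.2800)·5.0000 = 0.3125

(0.0000, 0.3000, 0.3125)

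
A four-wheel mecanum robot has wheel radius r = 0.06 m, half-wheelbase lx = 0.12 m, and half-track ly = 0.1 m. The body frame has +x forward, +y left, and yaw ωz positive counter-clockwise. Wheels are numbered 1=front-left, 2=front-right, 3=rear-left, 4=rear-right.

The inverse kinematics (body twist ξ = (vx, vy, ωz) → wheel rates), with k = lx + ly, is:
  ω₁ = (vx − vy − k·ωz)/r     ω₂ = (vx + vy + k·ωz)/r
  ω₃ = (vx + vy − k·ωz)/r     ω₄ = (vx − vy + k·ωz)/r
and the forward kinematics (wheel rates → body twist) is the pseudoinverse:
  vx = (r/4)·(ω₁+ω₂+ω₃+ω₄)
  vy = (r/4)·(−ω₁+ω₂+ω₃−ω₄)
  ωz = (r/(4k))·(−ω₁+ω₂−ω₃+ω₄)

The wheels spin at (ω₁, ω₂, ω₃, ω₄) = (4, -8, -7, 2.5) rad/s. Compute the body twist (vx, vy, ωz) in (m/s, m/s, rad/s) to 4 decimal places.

k = lx + ly = 0.12 + 0.1 = 0.2200
ω₁+ω₂+ω₃+ω₄ = -8.5000  →  vx = (0.06/4)·-8.5000 = -0.1275
−ω₁+ω₂+ω₃−ω₄ = -21.5000  →  vy = (0.06/4)·-21.5000 = -0.3225
−ω₁+ω₂−ω₃+ω₄ = -2.5000  →  ωz = (0.06/0.8800)·-2.5000 = -0.1705

(-0.1275, -0.3225, -0.1705)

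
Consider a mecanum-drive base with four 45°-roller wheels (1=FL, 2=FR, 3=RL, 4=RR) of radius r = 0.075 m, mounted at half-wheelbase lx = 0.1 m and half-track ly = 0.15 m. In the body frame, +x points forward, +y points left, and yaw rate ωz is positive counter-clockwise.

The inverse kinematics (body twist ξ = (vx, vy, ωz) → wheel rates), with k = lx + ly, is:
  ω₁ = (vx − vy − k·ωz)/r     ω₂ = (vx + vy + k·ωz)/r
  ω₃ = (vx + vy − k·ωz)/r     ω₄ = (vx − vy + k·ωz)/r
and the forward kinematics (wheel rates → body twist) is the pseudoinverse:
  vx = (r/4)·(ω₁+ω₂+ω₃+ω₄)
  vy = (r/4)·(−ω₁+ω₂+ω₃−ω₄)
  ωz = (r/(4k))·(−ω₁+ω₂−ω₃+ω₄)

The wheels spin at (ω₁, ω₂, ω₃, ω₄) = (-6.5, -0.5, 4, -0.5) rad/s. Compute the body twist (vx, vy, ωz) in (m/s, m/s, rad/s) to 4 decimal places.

k = lx + ly = 0.1 + 0.15 = 0.2500
ω₁+ω₂+ω₃+ω₄ = -3.5000  →  vx = (0.075/4)·-3.5000 = -0.0656
−ω₁+ω₂+ω₃−ω₄ = 10.5000  →  vy = (0.075/4)·10.5000 = 0.1969
−ω₁+ω₂−ω₃+ω₄ = 1.5000  →  ωz = (0.075/1.0000)·1.5000 = 0.1125

(-0.0656, 0.1969, 0.1125)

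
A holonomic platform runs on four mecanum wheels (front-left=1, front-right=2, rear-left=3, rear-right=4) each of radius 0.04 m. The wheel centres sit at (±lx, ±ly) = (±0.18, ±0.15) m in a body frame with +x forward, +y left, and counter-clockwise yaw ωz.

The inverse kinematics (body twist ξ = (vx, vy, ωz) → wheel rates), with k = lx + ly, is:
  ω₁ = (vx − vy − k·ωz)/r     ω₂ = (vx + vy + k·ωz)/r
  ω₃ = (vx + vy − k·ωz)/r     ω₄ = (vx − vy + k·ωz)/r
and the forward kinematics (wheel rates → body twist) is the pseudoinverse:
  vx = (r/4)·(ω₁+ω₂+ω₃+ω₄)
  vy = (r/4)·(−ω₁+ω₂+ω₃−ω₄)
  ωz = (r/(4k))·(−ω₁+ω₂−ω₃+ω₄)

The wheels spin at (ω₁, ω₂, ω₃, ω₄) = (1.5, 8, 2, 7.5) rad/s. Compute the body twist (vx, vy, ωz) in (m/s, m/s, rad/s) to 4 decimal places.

k = lx + ly = 0.18 + 0.15 = 0.3300
ω₁+ω₂+ω₃+ω₄ = 19.0000  →  vx = (0.04/4)·19.0000 = 0.1900
−ω₁+ω₂+ω₃−ω₄ = 1.0000  →  vy = (0.04/4)·1.0000 = 0.0100
−ω₁+ω₂−ω₃+ω₄ = 12.0000  →  ωz = (0.04/1.3200)·12.0000 = 0.3636

(0.1900, 0.0100, 0.3636)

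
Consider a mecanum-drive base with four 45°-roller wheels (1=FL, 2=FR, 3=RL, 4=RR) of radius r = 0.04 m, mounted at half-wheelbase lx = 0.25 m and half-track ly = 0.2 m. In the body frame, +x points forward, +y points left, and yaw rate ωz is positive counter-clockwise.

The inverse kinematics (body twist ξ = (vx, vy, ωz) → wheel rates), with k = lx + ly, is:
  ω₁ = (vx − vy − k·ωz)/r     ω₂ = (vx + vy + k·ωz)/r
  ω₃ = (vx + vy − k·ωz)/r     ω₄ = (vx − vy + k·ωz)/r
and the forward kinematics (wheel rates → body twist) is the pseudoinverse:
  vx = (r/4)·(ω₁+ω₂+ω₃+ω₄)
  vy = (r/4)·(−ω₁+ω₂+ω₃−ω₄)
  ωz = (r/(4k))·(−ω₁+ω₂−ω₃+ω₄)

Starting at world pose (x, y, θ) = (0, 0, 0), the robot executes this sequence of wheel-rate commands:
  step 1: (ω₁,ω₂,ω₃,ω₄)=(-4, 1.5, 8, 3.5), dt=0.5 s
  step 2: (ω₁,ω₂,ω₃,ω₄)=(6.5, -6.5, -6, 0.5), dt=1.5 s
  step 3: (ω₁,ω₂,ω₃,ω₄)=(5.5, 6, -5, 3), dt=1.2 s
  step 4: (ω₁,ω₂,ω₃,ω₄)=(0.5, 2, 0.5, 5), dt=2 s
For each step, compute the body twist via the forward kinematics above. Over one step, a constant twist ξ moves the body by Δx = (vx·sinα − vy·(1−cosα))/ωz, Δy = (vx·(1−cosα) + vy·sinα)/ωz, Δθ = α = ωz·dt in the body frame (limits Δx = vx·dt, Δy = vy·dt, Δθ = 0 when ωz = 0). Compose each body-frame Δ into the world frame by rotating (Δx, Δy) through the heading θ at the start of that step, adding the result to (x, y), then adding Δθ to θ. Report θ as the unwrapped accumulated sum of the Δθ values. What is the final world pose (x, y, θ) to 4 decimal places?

(0.2063, -0.3668, 0.2878)

step 1: ξ=(vx,vy,ωz)=(0.0900, 0.1000, 0.0222), dt=0.5 → body Δ=(0.0447, 0.0502, 0.0111) → world pose (0.0447, 0.0502, 0.0111)
step 2: ξ=(vx,vy,ωz)=(-0.0550, -0.1950, -0.1444), dt=1.5 → body Δ=(-0.1134, -0.2813, -0.2167) → world pose (-0.0656, -0.2323, -0.2056)
step 3: ξ=(vx,vy,ωz)=(0.0950, -0.0750, 0.1889), dt=1.2 → body Δ=(0.1232, -0.0764, 0.2267) → world pose (0.0394, -0.3322, 0.0211)
step 4: ξ=(vx,vy,ωz)=(0.0800, -0.0300, 0.1333), dt=2.0 → body Δ=(0.1661, -0.0381, 0.2667) → world pose (0.2063, -0.3668, 0.2878)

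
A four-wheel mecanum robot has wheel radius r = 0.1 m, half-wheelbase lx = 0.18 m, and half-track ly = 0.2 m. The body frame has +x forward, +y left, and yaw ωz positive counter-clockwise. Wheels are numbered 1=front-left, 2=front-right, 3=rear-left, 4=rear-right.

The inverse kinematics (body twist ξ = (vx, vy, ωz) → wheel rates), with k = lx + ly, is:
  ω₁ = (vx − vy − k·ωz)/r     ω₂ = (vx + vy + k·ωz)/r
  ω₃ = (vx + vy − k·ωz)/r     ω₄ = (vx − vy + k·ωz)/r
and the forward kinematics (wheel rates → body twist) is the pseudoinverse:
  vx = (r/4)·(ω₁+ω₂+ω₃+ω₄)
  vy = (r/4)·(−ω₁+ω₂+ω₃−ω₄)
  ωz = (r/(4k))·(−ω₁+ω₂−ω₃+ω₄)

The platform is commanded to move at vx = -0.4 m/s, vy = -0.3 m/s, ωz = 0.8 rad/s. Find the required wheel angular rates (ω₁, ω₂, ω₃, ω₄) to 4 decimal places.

k = lx + ly = 0.18 + 0.2 = 0.3800;  k·ωz = 0.3800·0.8 = 0.3040
ω₁ (FL) = (vx − vy − k·ωz)/r = -0.4040/0.1 = -4.0400
ω₂ (FR) = (vx + vy + k·ωz)/r = -0.3960/0.1 = -3.9600
ω₃ (RL) = (vx + vy − k·ωz)/r = -1.0040/0.1 = -10.0400
ω₄ (RR) = (vx − vy + k·ωz)/r = 0.2040/0.1 = 2.0400

(-4.0400, -3.9600, -10.0400, 2.0400)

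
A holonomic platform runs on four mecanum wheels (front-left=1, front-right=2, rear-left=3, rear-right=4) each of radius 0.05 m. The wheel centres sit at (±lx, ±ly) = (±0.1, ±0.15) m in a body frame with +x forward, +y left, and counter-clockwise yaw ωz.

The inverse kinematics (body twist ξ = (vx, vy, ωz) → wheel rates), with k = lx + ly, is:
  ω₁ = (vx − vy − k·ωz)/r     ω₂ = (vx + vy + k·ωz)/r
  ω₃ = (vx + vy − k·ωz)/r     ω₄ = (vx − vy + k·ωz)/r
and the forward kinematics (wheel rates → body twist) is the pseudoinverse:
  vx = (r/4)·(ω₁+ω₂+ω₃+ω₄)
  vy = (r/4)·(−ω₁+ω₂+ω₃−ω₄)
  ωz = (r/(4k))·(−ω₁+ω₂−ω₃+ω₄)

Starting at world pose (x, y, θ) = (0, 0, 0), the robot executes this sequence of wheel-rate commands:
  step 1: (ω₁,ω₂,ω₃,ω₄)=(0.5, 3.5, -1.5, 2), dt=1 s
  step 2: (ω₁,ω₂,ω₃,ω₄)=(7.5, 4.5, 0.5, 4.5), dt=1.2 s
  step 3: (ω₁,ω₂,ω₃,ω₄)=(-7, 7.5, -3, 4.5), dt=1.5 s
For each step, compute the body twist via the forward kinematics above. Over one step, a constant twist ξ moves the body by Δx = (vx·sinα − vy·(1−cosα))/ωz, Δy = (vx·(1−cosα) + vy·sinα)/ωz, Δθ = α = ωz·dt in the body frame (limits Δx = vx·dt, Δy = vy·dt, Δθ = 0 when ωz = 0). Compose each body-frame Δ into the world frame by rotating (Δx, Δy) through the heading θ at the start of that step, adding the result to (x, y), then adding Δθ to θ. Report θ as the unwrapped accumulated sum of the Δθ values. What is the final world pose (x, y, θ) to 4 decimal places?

step 1: ξ=(vx,vy,ωz)=(0.0563, -0.0063, 0.3250), dt=1.0 → body Δ=(0.0563, 0.0029, 0.3250) → world pose (0.0563, 0.0029, 0.3250)
step 2: ξ=(vx,vy,ωz)=(0.2125, -0.0875, 0.0500), dt=1.2 → body Δ=(0.2580, -0.0973, 0.0600) → world pose (0.3318, -0.0069, 0.3850)
step 3: ξ=(vx,vy,ωz)=(0.0250, 0.0875, 1.1000), dt=1.5 → body Δ=(-0.0632, 0.1038, 1.6500) → world pose (0.2343, 0.0656, 2.0350)

(0.2343, 0.0656, 2.0350)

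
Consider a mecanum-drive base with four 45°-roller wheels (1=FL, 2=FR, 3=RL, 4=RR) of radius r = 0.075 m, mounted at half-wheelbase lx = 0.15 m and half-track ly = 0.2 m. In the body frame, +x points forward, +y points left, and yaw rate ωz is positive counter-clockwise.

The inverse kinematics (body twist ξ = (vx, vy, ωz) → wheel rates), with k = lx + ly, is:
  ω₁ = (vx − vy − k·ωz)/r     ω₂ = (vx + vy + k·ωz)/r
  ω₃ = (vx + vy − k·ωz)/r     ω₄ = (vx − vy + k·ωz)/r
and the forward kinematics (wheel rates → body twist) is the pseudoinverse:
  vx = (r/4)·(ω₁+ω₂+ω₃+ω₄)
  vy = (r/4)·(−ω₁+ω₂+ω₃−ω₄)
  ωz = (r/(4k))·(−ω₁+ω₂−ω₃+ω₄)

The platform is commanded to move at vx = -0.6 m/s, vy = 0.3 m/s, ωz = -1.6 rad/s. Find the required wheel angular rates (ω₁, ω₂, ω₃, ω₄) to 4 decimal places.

k = lx + ly = 0.15 + 0.2 = 0.3500;  k·ωz = 0.3500·-1.6 = -0.5600
ω₁ (FL) = (vx − vy − k·ωz)/r = -0.3400/0.075 = -4.5333
ω₂ (FR) = (vx + vy + k·ωz)/r = -0.8600/0.075 = -11.4667
ω₃ (RL) = (vx + vy − k·ωz)/r = 0.2600/0.075 = 3.4667
ω₄ (RR) = (vx − vy + k·ωz)/r = -1.4600/0.075 = -19.4667

(-4.5333, -11.4667, 3.4667, -19.4667)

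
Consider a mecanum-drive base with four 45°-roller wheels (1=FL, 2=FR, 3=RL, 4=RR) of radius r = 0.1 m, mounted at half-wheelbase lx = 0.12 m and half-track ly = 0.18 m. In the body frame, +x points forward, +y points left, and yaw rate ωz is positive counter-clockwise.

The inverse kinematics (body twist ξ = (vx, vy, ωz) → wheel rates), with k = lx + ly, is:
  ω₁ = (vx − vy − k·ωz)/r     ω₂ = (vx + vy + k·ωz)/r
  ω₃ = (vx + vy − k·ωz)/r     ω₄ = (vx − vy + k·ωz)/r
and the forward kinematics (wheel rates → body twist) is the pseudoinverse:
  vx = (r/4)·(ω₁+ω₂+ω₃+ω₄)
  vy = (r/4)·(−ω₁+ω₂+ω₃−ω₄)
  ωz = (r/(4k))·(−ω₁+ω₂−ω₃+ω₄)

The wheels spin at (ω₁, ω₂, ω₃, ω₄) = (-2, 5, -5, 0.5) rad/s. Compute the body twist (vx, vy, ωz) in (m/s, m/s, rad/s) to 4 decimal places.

k = lx + ly = 0.12 + 0.18 = 0.3000
ω₁+ω₂+ω₃+ω₄ = -1.5000  →  vx = (0.1/4)·-1.5000 = -0.0375
−ω₁+ω₂+ω₃−ω₄ = 1.5000  →  vy = (0.1/4)·1.5000 = 0.0375
−ω₁+ω₂−ω₃+ω₄ = 12.5000  →  ωz = (0.1/1.2000)·12.5000 = 1.0417

(-0.0375, 0.0375, 1.0417)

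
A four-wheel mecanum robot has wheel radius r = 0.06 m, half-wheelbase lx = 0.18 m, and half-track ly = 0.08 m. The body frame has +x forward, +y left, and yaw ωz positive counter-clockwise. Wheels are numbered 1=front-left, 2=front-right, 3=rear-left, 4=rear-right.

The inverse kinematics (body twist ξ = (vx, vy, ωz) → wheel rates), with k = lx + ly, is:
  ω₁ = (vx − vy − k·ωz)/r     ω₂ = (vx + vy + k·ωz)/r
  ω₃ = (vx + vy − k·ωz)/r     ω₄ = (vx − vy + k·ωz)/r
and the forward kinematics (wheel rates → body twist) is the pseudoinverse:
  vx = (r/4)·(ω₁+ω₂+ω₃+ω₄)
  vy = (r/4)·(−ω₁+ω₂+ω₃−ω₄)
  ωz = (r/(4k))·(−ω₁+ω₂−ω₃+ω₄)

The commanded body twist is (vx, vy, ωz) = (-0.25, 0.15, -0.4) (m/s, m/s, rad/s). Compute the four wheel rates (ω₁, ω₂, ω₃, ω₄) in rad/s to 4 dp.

(-4.9333, -3.4000, 0.0667, -8.4000)

k = lx + ly = 0.18 + 0.08 = 0.2600;  k·ωz = 0.2600·-0.4 = -0.1040
ω₁ (FL) = (vx − vy − k·ωz)/r = -0.2960/0.06 = -4.9333
ω₂ (FR) = (vx + vy + k·ωz)/r = -0.2040/0.06 = -3.4000
ω₃ (RL) = (vx + vy − k·ωz)/r = 0.0040/0.06 = 0.0667
ω₄ (RR) = (vx − vy + k·ωz)/r = -0.5040/0.06 = -8.4000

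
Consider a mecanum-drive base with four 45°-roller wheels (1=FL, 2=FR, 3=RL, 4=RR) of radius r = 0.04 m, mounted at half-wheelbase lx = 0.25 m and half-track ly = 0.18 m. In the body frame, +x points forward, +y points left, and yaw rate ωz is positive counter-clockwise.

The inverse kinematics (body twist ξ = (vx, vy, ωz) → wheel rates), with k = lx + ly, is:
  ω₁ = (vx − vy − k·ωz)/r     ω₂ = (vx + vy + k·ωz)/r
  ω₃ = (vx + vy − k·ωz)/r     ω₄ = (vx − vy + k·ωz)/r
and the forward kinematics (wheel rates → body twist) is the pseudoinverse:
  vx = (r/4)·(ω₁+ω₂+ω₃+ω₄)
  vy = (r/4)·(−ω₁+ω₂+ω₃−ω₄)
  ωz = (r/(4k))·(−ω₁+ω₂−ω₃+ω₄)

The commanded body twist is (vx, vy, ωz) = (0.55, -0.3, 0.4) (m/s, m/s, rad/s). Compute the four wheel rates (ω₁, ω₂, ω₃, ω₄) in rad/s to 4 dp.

(16.9500, 10.5500, 1.9500, 25.5500)

k = lx + ly = 0.25 + 0.18 = 0.4300;  k·ωz = 0.4300·0.4 = 0.1720
ω₁ (FL) = (vx − vy − k·ωz)/r = 0.6780/0.04 = 16.9500
ω₂ (FR) = (vx + vy + k·ωz)/r = 0.4220/0.04 = 10.5500
ω₃ (RL) = (vx + vy − k·ωz)/r = 0.0780/0.04 = 1.9500
ω₄ (RR) = (vx − vy + k·ωz)/r = 1.0220/0.04 = 25.5500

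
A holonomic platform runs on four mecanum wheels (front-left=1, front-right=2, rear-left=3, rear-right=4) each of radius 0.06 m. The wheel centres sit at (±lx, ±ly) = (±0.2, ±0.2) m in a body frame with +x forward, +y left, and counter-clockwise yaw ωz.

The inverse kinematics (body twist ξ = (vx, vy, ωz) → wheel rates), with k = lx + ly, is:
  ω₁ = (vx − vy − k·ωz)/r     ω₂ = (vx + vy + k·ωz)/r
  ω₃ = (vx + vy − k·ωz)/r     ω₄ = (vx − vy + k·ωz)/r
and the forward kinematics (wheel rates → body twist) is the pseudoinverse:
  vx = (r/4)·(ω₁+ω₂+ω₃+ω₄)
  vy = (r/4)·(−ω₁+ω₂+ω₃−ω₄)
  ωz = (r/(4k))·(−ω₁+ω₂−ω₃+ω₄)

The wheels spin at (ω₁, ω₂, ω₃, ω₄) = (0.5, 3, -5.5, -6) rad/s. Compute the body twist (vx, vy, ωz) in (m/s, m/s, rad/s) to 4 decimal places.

k = lx + ly = 0.2 + 0.2 = 0.4000
ω₁+ω₂+ω₃+ω₄ = -8.0000  →  vx = (0.06/4)·-8.0000 = -0.1200
−ω₁+ω₂+ω₃−ω₄ = 3.0000  →  vy = (0.06/4)·3.0000 = 0.0450
−ω₁+ω₂−ω₃+ω₄ = 2.0000  →  ωz = (0.06/1.6000)·2.0000 = 0.0750

(-0.1200, 0.0450, 0.0750)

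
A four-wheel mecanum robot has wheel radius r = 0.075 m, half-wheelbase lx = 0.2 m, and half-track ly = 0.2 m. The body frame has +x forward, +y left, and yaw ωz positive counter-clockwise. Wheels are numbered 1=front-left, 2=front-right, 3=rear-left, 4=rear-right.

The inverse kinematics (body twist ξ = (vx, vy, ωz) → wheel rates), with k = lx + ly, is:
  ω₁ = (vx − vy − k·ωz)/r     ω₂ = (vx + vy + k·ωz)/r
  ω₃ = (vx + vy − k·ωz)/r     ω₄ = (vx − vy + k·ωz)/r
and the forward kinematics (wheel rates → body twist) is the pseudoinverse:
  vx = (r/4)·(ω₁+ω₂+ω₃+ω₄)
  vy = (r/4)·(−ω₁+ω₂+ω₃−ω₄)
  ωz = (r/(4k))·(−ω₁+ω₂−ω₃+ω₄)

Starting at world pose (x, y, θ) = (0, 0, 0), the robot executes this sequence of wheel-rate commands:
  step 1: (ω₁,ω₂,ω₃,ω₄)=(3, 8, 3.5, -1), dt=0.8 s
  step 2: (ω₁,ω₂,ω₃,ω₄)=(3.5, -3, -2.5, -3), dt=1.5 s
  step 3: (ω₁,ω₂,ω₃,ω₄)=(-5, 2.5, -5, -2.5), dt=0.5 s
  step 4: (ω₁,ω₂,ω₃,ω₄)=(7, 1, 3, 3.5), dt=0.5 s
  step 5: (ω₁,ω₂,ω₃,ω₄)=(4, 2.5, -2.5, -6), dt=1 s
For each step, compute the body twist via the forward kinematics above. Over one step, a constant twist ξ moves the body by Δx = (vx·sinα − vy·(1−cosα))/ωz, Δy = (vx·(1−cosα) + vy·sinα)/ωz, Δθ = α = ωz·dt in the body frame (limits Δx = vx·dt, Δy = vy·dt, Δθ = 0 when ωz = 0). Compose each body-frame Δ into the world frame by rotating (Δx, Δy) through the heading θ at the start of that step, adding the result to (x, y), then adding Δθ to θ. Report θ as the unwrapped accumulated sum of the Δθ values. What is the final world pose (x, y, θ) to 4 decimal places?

(0.0523, 0.0413, -0.6023)

step 1: ξ=(vx,vy,ωz)=(0.2531, 0.1781, 0.0234), dt=0.8 → body Δ=(0.2012, 0.1444, 0.0188) → world pose (0.2012, 0.1444, 0.0188)
step 2: ξ=(vx,vy,ωz)=(-0.0937, -0.1125, -0.3281), dt=1.5 → body Δ=(-0.1757, -0.1281, -0.4922) → world pose (0.0279, 0.0130, -0.4734)
step 3: ξ=(vx,vy,ωz)=(-0.1875, 0.0938, 0.4687), dt=0.5 → body Δ=(-0.0984, 0.0355, 0.2344) → world pose (-0.0435, 0.0895, -0.2391)
step 4: ξ=(vx,vy,ωz)=(0.2719, -0.1219, -0.2578), dt=0.5 → body Δ=(0.1316, -0.0695, -0.1289) → world pose (0.0680, -0.0092, -0.3680)
step 5: ξ=(vx,vy,ωz)=(-0.0375, 0.0375, -0.2344), dt=1.0 → body Δ=(-0.0328, 0.0415, -0.2344) → world pose (0.0523, 0.0413, -0.6023)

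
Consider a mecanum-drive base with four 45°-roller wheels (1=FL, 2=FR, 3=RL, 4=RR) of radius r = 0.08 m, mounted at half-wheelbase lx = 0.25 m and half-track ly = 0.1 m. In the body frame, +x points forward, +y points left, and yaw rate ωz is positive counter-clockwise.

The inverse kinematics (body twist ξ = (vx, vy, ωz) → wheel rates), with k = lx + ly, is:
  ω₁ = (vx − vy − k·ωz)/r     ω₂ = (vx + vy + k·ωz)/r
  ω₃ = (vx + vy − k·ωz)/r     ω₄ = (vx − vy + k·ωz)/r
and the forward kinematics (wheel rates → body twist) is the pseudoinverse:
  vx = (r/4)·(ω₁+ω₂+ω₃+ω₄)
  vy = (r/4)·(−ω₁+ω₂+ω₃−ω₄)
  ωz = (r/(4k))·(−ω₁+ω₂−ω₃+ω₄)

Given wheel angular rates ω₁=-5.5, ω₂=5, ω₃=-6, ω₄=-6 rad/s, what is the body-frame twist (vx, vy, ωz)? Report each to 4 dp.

(-0.2500, 0.2100, 0.6000)

k = lx + ly = 0.25 + 0.1 = 0.3500
ω₁+ω₂+ω₃+ω₄ = -12.5000  →  vx = (0.08/4)·-12.5000 = -0.2500
−ω₁+ω₂+ω₃−ω₄ = 10.5000  →  vy = (0.08/4)·10.5000 = 0.2100
−ω₁+ω₂−ω₃+ω₄ = 10.5000  →  ωz = (0.08/1.4000)·10.5000 = 0.6000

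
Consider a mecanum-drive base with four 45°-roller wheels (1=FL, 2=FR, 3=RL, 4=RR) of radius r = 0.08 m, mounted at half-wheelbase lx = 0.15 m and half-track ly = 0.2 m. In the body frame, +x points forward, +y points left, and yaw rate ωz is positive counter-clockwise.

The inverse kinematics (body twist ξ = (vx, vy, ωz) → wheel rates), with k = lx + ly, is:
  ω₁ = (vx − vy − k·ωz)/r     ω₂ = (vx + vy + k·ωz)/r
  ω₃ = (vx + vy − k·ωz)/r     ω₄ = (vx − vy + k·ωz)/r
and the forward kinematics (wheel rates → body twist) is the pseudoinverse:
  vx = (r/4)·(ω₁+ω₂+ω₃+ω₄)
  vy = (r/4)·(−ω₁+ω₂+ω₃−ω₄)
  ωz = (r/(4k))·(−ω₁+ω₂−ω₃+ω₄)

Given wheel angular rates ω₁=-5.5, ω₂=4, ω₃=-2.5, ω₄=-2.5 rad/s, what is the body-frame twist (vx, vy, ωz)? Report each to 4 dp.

k = lx + ly = 0.15 + 0.2 = 0.3500
ω₁+ω₂+ω₃+ω₄ = -6.5000  →  vx = (0.08/4)·-6.5000 = -0.1300
−ω₁+ω₂+ω₃−ω₄ = 9.5000  →  vy = (0.08/4)·9.5000 = 0.1900
−ω₁+ω₂−ω₃+ω₄ = 9.5000  →  ωz = (0.08/1.4000)·9.5000 = 0.5429

(-0.1300, 0.1900, 0.5429)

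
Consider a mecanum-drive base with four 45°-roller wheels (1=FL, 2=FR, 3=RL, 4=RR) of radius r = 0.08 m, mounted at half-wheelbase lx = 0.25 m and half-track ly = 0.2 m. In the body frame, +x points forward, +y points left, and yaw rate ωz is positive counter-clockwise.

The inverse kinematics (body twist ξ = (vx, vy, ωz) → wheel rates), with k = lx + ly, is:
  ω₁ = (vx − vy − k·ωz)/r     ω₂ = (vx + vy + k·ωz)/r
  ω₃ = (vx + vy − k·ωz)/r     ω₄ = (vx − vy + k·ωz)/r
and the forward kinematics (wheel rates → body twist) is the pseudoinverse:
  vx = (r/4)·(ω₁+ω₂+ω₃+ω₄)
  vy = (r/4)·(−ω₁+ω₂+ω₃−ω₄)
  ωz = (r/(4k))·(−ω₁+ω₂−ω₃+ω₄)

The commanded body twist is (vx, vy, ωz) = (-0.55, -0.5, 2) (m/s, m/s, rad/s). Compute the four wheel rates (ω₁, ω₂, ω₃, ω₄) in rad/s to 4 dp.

k = lx + ly = 0.25 + 0.2 = 0.4500;  k·ωz = 0.4500·2 = 0.9000
ω₁ (FL) = (vx − vy − k·ωz)/r = -0.9500/0.08 = -11.8750
ω₂ (FR) = (vx + vy + k·ωz)/r = -0.1500/0.08 = -1.8750
ω₃ (RL) = (vx + vy − k·ωz)/r = -1.9500/0.08 = -24.3750
ω₄ (RR) = (vx − vy + k·ωz)/r = 0.8500/0.08 = 10.6250

(-11.8750, -1.8750, -24.3750, 10.6250)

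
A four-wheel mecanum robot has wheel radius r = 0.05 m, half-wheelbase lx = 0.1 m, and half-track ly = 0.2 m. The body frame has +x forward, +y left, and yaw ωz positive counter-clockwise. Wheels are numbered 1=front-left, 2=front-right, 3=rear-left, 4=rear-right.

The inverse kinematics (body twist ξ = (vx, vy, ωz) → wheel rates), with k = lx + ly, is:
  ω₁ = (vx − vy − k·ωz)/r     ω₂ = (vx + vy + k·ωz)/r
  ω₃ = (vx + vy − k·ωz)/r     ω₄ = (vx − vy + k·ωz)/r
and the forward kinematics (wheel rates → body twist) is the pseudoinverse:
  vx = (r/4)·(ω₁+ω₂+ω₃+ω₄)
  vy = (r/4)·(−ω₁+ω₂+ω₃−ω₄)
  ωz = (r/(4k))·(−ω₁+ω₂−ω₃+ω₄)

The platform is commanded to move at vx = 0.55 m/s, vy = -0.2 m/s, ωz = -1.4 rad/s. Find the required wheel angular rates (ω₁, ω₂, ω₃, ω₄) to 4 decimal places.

k = lx + ly = 0.1 + 0.2 = 0.3000;  k·ωz = 0.3000·-1.4 = -0.4200
ω₁ (FL) = (vx − vy − k·ωz)/r = 1.1700/0.05 = 23.4000
ω₂ (FR) = (vx + vy + k·ωz)/r = -0.0700/0.05 = -1.4000
ω₃ (RL) = (vx + vy − k·ωz)/r = 0.7700/0.05 = 15.4000
ω₄ (RR) = (vx − vy + k·ωz)/r = 0.3300/0.05 = 6.6000

(23.4000, -1.4000, 15.4000, 6.6000)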